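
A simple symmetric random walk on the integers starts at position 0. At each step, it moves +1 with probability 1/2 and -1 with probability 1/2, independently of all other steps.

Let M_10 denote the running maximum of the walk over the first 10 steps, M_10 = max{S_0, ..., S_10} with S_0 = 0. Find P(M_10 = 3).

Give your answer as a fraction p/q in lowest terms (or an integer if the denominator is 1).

Let M_10 = max(S_0,...,S_10). Use the reflection principle: for j ≥ 1, #{paths with M_10 ≥ j} = #{S_10 ≥ j} + #{S_10 ≥ j+1}.
By reflection, #{M_10 ≥ 3} = #{S_10 ≥ 3} + #{S_10 ≥ 4} = 176 + 176 = 352.
#{M_10 ≥ 4} = #{S_10 ≥ 4} + #{S_10 ≥ 5} = 176 + 56 = 232.
#{M_10 = 3} = 352 - 232 = 120.
P(M_10 = 3) = 120/1024 = 15/128

Answer: 15/128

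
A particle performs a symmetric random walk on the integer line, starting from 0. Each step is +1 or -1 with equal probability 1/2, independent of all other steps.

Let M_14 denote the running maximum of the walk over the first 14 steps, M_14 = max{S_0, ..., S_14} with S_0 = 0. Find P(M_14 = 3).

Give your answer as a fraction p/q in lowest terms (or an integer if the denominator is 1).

Answer: 1001/8192

Derivation:
Let M_14 = max(S_0,...,S_14). Use the reflection principle: for j ≥ 1, #{paths with M_14 ≥ j} = #{S_14 ≥ j} + #{S_14 ≥ j+1}.
By reflection, #{M_14 ≥ 3} = #{S_14 ≥ 3} + #{S_14 ≥ 4} = 3473 + 3473 = 6946.
#{M_14 ≥ 4} = #{S_14 ≥ 4} + #{S_14 ≥ 5} = 3473 + 1471 = 4944.
#{M_14 = 3} = 6946 - 4944 = 2002.
P(M_14 = 3) = 2002/16384 = 1001/8192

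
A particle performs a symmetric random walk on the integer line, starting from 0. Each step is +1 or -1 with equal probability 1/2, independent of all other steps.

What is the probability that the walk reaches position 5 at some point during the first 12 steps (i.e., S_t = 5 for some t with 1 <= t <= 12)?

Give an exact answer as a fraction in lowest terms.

Answer: 299/2048

Derivation:
Count via complement. Let g(t,s) = #length-t paths at position s with S_1..S_t all ≠ 5.
g(t,s) = g(t-1,s-1) + g(t-1,s+1) for s ≠ 5; g(t,5) = 0.
t=0: g(0,0)=1
t=1: g(1,-1)=1 g(1,1)=1
t=2: g(2,-2)=1 g(2,0)=2 g(2,2)=1
t=3: g(3,-3)=1 g(3,-1)=3 g(3,1)=3 g(3,3)=1
t=4: g(4,-4)=1 g(4,-2)=4 g(4,0)=6 g(4,2)=4 g(4,4)=1
t=5: g(5,-5)=1 g(5,-3)=5 g(5,-1)=10 g(5,1)=10 g(5,3)=5
t=6: g(6,-6)=1 g(6,-4)=6 g(6,-2)=15 g(6,0)=20 g(6,2)=15 g(6,4)=5
t=7: g(7,-7)=1 g(7,-5)=7 g(7,-3)=21 g(7,-1)=35 g(7,1)=35 g(7,3)=20
t=8: g(8,-8)=1 g(8,-6)=8 g(8,-4)=28 g(8,-2)=56 g(8,0)=70 g(8,2)=55 g(8,4)=20
t=9: g(9,-9)=1 g(9,-7)=9 g(9,-5)=36 g(9,-3)=84 g(9,-1)=126 g(9,1)=125 g(9,3)=75
t=10: g(10,-10)=1 g(10,-8)=10 g(10,-6)=45 g(10,-4)=120 g(10,-2)=210 g(10,0)=251 g(10,2)=200 g(10,4)=75
t=11: g(11,-11)=1 g(11,-9)=11 g(11,-7)=55 g(11,-5)=165 g(11,-3)=330 g(11,-1)=461 g(11,1)=451 g(11,3)=275
t=12: g(12,-12)=1 g(12,-10)=12 g(12,-8)=66 g(12,-6)=220 g(12,-4)=495 g(12,-2)=791 g(12,0)=912 g(12,2)=726 g(12,4)=275
Paths never hitting 5: Σ_s g(12,s) = 3498
Paths hitting 5: 2^12 - 3498 = 598
P = 598/4096 = 299/2048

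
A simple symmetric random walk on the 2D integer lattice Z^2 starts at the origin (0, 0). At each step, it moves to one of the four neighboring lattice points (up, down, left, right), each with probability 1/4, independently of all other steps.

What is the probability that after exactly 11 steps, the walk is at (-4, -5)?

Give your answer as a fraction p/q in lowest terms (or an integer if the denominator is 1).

Answer: 2541/2097152

Derivation:
Let h be the number of horizontal steps (so 11-h are vertical). To end at (-4,-5) need (h-4)/2 right-steps and ((11-h)-5)/2 up-steps.
Sum over h with 4 ≤ h ≤ 6, h ≡ 0 (mod 2), 11-h ≡ 1 (mod 2):
h=4: C(11,4)·C(4,0)·C(7,1) = 330·1·7 = 2310
h=6: C(11,6)·C(6,1)·C(5,0) = 462·6·1 = 2772
Total favorable: 5082
Total paths: 4^11 = 4194304
P = 5082/4194304 = 2541/2097152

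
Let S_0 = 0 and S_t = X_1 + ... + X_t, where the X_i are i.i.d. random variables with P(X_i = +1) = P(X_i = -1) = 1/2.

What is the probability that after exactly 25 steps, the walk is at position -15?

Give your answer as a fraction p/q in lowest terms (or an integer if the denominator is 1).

Answer: 26565/16777216

Derivation:
To reach position -15 after 25 steps: need 5 steps of +1 and 20 of -1.
Favorable paths: C(25,5) = 53130
Total paths: 2^25 = 33554432
P = 53130/33554432 = 26565/16777216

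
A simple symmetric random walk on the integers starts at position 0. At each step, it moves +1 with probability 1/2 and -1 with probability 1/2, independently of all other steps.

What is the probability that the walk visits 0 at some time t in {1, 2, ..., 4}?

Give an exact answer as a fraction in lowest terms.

Answer: 5/8

Derivation:
Count via complement. Let g(t,s) = #length-t paths at position s with S_1..S_t all ≠ 0.
g(t,s) = g(t-1,s-1) + g(t-1,s+1) for s ≠ 0; g(t,0) = 0.
t=0: g(0,0)=1
t=1: g(1,-1)=1 g(1,1)=1
t=2: g(2,-2)=1 g(2,2)=1
t=3: g(3,-3)=1 g(3,-1)=1 g(3,1)=1 g(3,3)=1
t=4: g(4,-4)=1 g(4,-2)=2 g(4,2)=2 g(4,4)=1
Paths never hitting 0: Σ_s g(4,s) = 6
Paths hitting 0: 2^4 - 6 = 10
P = 10/16 = 5/8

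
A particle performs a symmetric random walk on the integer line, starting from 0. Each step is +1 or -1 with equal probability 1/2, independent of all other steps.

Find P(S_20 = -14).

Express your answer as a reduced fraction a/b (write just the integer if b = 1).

Answer: 285/262144

Derivation:
To reach position -14 after 20 steps: need 3 steps of +1 and 17 of -1.
Favorable paths: C(20,3) = 1140
Total paths: 2^20 = 1048576
P = 1140/1048576 = 285/262144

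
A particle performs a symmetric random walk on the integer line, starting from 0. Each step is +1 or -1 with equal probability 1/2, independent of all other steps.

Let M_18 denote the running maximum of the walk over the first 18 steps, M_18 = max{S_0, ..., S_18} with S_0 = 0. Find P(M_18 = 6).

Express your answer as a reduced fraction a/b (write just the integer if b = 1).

Let M_18 = max(S_0,...,S_18). Use the reflection principle: for j ≥ 1, #{paths with M_18 ≥ j} = #{S_18 ≥ j} + #{S_18 ≥ j+1}.
By reflection, #{M_18 ≥ 6} = #{S_18 ≥ 6} + #{S_18 ≥ 7} = 31180 + 12616 = 43796.
#{M_18 ≥ 7} = #{S_18 ≥ 7} + #{S_18 ≥ 8} = 12616 + 12616 = 25232.
#{M_18 = 6} = 43796 - 25232 = 18564.
P(M_18 = 6) = 18564/262144 = 4641/65536

Answer: 4641/65536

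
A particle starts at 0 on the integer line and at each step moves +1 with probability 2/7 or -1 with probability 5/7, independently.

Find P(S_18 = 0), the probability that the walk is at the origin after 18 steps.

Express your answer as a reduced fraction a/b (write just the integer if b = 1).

To be at 0 after 18 steps: need exactly 9 steps of +1 and 9 of -1.
Number of such sequences: C(18,9) = 48620
Each has probability (2/7)^9 · (5/7)^9 = 1000000000/1628413597910449
P = 48620 · 1000000000/1628413597910449 = 48620000000000/1628413597910449

Answer: 48620000000000/1628413597910449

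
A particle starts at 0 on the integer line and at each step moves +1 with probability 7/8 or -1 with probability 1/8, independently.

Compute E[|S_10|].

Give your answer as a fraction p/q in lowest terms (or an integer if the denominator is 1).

S_10 takes values m ≡ 0 (mod 2) with |m| ≤ 10; P(S_10=m) = C(10,(10+m)/2) · (7/8)^((10+m)/2) · (1/8)^((10-m)/2).
Distribution: P(S=-10)=1/1073741824, P(S=-8)=35/536870912, P(S=-6)=2205/1073741824, P(S=-4)=5145/134217728, P(S=-2)=252105/536870912, P(S=0)=1058841/268435456, P(S=2)=12353145/536870912, P(S=4)=12353145/134217728, P(S=6)=259416045/1073741824, P(S=8)=201768035/536870912, P(S=10)=282475249/1073741824
E[|S_10|] = Σ_m |m|·P(S_10=m) = 1006929675/134217728

Answer: 1006929675/134217728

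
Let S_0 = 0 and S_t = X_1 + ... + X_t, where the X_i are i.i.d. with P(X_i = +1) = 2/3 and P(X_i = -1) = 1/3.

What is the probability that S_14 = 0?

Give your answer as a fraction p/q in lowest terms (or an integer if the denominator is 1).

To be at 0 after 14 steps: need exactly 7 steps of +1 and 7 of -1.
Number of such sequences: C(14,7) = 3432
Each has probability (2/3)^7 · (1/3)^7 = 128/4782969
P = 3432 · 128/4782969 = 146432/1594323

Answer: 146432/1594323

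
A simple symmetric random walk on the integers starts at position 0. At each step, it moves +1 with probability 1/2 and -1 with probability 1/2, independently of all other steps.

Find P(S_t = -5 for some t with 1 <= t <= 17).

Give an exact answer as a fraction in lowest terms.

Count via complement. Let g(t,s) = #length-t paths at position s with S_1..S_t all ≠ -5.
g(t,s) = g(t-1,s-1) + g(t-1,s+1) for s ≠ -5; g(t,-5) = 0.
t=0: g(0,0)=1
t=1: g(1,-1)=1 g(1,1)=1
t=2: g(2,-2)=1 g(2,0)=2 g(2,2)=1
t=3: g(3,-3)=1 g(3,-1)=3 g(3,1)=3 g(3,3)=1
t=4: g(4,-4)=1 g(4,-2)=4 g(4,0)=6 g(4,2)=4 g(4,4)=1
t=5: g(5,-3)=5 g(5,-1)=10 g(5,1)=10 g(5,3)=5 g(5,5)=1
t=6: g(6,-4)=5 g(6,-2)=15 g(6,0)=20 g(6,2)=15 g(6,4)=6 g(6,6)=1
t=7: g(7,-3)=20 g(7,-1)=35 g(7,1)=35 g(7,3)=21 g(7,5)=7 g(7,7)=1
t=8: g(8,-4)=20 g(8,-2)=55 g(8,0)=70 g(8,2)=56 g(8,4)=28 g(8,6)=8 g(8,8)=1
t=9: g(9,-3)=75 g(9,-1)=125 g(9,1)=126 g(9,3)=84 g(9,5)=36 g(9,7)=9 g(9,9)=1
t=10: g(10,-4)=75 g(10,-2)=200 g(10,0)=251 g(10,2)=210 g(10,4)=120 g(10,6)=45 g(10,8)=10 g(10,10)=1
t=11: g(11,-3)=275 g(11,-1)=451 g(11,1)=461 g(11,3)=330 g(11,5)=165 g(11,7)=55 g(11,9)=11 g(11,11)=1
t=12: g(12,-4)=275 g(12,-2)=726 g(12,0)=912 g(12,2)=791 g(12,4)=495 g(12,6)=220 g(12,8)=66 g(12,10)=12 g(12,12)=1
t=13: g(13,-3)=1001 g(13,-1)=1638 g(13,1)=1703 g(13,3)=1286 g(13,5)=715 g(13,7)=286 g(13,9)=78 g(13,11)=13 g(13,13)=1
t=14: g(14,-4)=1001 g(14,-2)=2639 g(14,0)=3341 g(14,2)=2989 g(14,4)=2001 g(14,6)=1001 g(14,8)=364 g(14,10)=91 g(14,12)=14 g(14,14)=1
t=15: g(15,-3)=3640 g(15,-1)=5980 g(15,1)=6330 g(15,3)=4990 g(15,5)=3002 g(15,7)=1365 g(15,9)=455 g(15,11)=105 g(15,13)=15 g(15,15)=1
t=16: g(16,-4)=3640 g(16,-2)=9620 g(16,0)=12310 g(16,2)=11320 g(16,4)=7992 g(16,6)=4367 g(16,8)=1820 g(16,10)=560 g(16,12)=120 g(16,14)=16 g(16,16)=1
t=17: g(17,-3)=13260 g(17,-1)=21930 g(17,1)=23630 g(17,3)=19312 g(17,5)=12359 g(17,7)=6187 g(17,9)=2380 g(17,11)=680 g(17,13)=136 g(17,15)=17 g(17,17)=1
Paths never hitting -5: Σ_s g(17,s) = 99892
Paths hitting -5: 2^17 - 99892 = 31180
P = 31180/131072 = 7795/32768

Answer: 7795/32768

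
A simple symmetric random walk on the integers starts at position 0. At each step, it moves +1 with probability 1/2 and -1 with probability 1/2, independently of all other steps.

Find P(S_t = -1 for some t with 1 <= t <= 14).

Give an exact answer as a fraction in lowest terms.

Count via complement. Let g(t,s) = #length-t paths at position s with S_1..S_t all ≠ -1.
g(t,s) = g(t-1,s-1) + g(t-1,s+1) for s ≠ -1; g(t,-1) = 0.
t=0: g(0,0)=1
t=1: g(1,1)=1
t=2: g(2,0)=1 g(2,2)=1
t=3: g(3,1)=2 g(3,3)=1
t=4: g(4,0)=2 g(4,2)=3 g(4,4)=1
t=5: g(5,1)=5 g(5,3)=4 g(5,5)=1
t=6: g(6,0)=5 g(6,2)=9 g(6,4)=5 g(6,6)=1
t=7: g(7,1)=14 g(7,3)=14 g(7,5)=6 g(7,7)=1
t=8: g(8,0)=14 g(8,2)=28 g(8,4)=20 g(8,6)=7 g(8,8)=1
t=9: g(9,1)=42 g(9,3)=48 g(9,5)=27 g(9,7)=8 g(9,9)=1
t=10: g(10,0)=42 g(10,2)=90 g(10,4)=75 g(10,6)=35 g(10,8)=9 g(10,10)=1
t=11: g(11,1)=132 g(11,3)=165 g(11,5)=110 g(11,7)=44 g(11,9)=10 g(11,11)=1
t=12: g(12,0)=132 g(12,2)=297 g(12,4)=275 g(12,6)=154 g(12,8)=54 g(12,10)=11 g(12,12)=1
t=13: g(13,1)=429 g(13,3)=572 g(13,5)=429 g(13,7)=208 g(13,9)=65 g(13,11)=12 g(13,13)=1
t=14: g(14,0)=429 g(14,2)=1001 g(14,4)=1001 g(14,6)=637 g(14,8)=273 g(14,10)=77 g(14,12)=13 g(14,14)=1
Paths never hitting -1: Σ_s g(14,s) = 3432
Paths hitting -1: 2^14 - 3432 = 12952
P = 12952/16384 = 1619/2048

Answer: 1619/2048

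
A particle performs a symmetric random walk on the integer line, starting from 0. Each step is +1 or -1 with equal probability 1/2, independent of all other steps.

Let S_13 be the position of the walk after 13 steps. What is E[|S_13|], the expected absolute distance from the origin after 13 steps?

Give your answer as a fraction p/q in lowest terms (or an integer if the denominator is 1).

S_13 takes values m ≡ 1 (mod 2) with |m| ≤ 13; P(S_13=m) = C(13,(13+m)/2)/2^13.
Total paths: 2^13 = 8192
Distribution: P(S=-13)=1/8192, P(S=-11)=13/8192, P(S=-9)=78/8192, P(S=-7)=286/8192, P(S=-5)=715/8192, P(S=-3)=1287/8192, P(S=-1)=1716/8192, P(S=1)=1716/8192, P(S=3)=1287/8192, P(S=5)=715/8192, P(S=7)=286/8192, P(S=9)=78/8192, P(S=11)=13/8192, P(S=13)=1/8192
E[|S_13|] = Σ_m |m|·P(S_13=m) = 24024/8192 = 3003/1024

Answer: 3003/1024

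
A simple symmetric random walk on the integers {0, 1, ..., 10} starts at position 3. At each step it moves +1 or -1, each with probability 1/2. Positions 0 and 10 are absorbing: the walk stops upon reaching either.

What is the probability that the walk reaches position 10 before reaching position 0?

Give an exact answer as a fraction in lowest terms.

Symmetric walk (p = 1/2): the harmonic-function argument gives P(hit 10 before 0 | start at 3) = a/N.
P = 3/10 = 3/10

Answer: 3/10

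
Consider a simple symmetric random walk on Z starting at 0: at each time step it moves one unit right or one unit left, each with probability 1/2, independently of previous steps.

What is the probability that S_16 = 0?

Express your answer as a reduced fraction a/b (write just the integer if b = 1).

Answer: 6435/32768

Derivation:
To return to 0 after 16 steps: need exactly 8 steps of +1 and 8 of -1.
Favorable paths: C(16,8) = 12870
Total paths: 2^16 = 65536
P = 12870/65536 = 6435/32768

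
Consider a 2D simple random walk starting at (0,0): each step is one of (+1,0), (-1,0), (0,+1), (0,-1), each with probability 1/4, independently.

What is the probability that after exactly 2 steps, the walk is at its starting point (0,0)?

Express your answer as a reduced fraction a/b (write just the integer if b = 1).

Answer: 1/4

Derivation:
Let h be the number of horizontal steps (so 2-h are vertical). To end at (0,0) need (h+0)/2 right-steps and ((2-h)+0)/2 up-steps.
Sum over h with 0 ≤ h ≤ 2, h ≡ 0 (mod 2), 2-h ≡ 0 (mod 2):
h=0: C(2,0)·C(0,0)·C(2,1) = 1·1·2 = 2
h=2: C(2,2)·C(2,1)·C(0,0) = 1·2·1 = 2
Total favorable: 4
Total paths: 4^2 = 16
P = 4/16 = 1/4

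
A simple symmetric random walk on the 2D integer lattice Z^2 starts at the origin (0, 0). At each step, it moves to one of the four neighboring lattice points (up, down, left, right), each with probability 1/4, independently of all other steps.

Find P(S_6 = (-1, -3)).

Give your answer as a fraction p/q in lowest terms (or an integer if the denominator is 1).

Answer: 45/2048

Derivation:
Let h be the number of horizontal steps (so 6-h are vertical). To end at (-1,-3) need (h-1)/2 right-steps and ((6-h)-3)/2 up-steps.
Sum over h with 1 ≤ h ≤ 3, h ≡ 1 (mod 2), 6-h ≡ 1 (mod 2):
h=1: C(6,1)·C(1,0)·C(5,1) = 6·1·5 = 30
h=3: C(6,3)·C(3,1)·C(3,0) = 20·3·1 = 60
Total favorable: 90
Total paths: 4^6 = 4096
P = 90/4096 = 45/2048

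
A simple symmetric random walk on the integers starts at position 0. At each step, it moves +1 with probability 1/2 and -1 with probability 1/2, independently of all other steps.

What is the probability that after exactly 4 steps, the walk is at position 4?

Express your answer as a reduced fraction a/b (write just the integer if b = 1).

To reach position 4 after 4 steps: need 4 steps of +1 and 0 of -1.
Favorable paths: C(4,4) = 1
Total paths: 2^4 = 16
P = 1/16 = 1/16

Answer: 1/16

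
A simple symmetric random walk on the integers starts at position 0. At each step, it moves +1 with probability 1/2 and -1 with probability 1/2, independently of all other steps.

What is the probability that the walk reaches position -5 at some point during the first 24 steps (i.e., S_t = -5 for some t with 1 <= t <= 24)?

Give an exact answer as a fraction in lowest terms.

Answer: 1289565/4194304

Derivation:
Count via complement. Let g(t,s) = #length-t paths at position s with S_1..S_t all ≠ -5.
g(t,s) = g(t-1,s-1) + g(t-1,s+1) for s ≠ -5; g(t,-5) = 0.
t=0: g(0,0)=1
t=1: g(1,-1)=1 g(1,1)=1
t=2: g(2,-2)=1 g(2,0)=2 g(2,2)=1
t=3: g(3,-3)=1 g(3,-1)=3 g(3,1)=3 g(3,3)=1
t=4: g(4,-4)=1 g(4,-2)=4 g(4,0)=6 g(4,2)=4 g(4,4)=1
t=5: g(5,-3)=5 g(5,-1)=10 g(5,1)=10 g(5,3)=5 g(5,5)=1
t=6: g(6,-4)=5 g(6,-2)=15 g(6,0)=20 g(6,2)=15 g(6,4)=6 g(6,6)=1
t=7: g(7,-3)=20 g(7,-1)=35 g(7,1)=35 g(7,3)=21 g(7,5)=7 g(7,7)=1
t=8: g(8,-4)=20 g(8,-2)=55 g(8,0)=70 g(8,2)=56 g(8,4)=28 g(8,6)=8 g(8,8)=1
t=9: g(9,-3)=75 g(9,-1)=125 g(9,1)=126 g(9,3)=84 g(9,5)=36 g(9,7)=9 g(9,9)=1
t=10: g(10,-4)=75 g(10,-2)=200 g(10,0)=251 g(10,2)=210 g(10,4)=120 g(10,6)=45 g(10,8)=10 g(10,10)=1
t=11: g(11,-3)=275 g(11,-1)=451 g(11,1)=461 g(11,3)=330 g(11,5)=165 g(11,7)=55 g(11,9)=11 g(11,11)=1
t=12: g(12,-4)=275 g(12,-2)=726 g(12,0)=912 g(12,2)=791 g(12,4)=495 g(12,6)=220 g(12,8)=66 g(12,10)=12 g(12,12)=1
t=13: g(13,-3)=1001 g(13,-1)=1638 g(13,1)=1703 g(13,3)=1286 g(13,5)=715 g(13,7)=286 g(13,9)=78 g(13,11)=13 g(13,13)=1
t=14: g(14,-4)=1001 g(14,-2)=2639 g(14,0)=3341 g(14,2)=2989 g(14,4)=2001 g(14,6)=1001 g(14,8)=364 g(14,10)=91 g(14,12)=14 g(14,14)=1
t=15: g(15,-3)=3640 g(15,-1)=5980 g(15,1)=6330 g(15,3)=4990 g(15,5)=3002 g(15,7)=1365 g(15,9)=455 g(15,11)=105 g(15,13)=15 g(15,15)=1
t=16: g(16,-4)=3640 g(16,-2)=9620 g(16,0)=12310 g(16,2)=11320 g(16,4)=7992 g(16,6)=4367 g(16,8)=1820 g(16,10)=560 g(16,12)=120 g(16,14)=16 g(16,16)=1
t=17: g(17,-3)=13260 g(17,-1)=21930 g(17,1)=23630 g(17,3)=19312 g(17,5)=12359 g(17,7)=6187 g(17,9)=2380 g(17,11)=680 g(17,13)=136 g(17,15)=17 g(17,17)=1
t=18: g(18,-4)=13260 g(18,-2)=35190 g(18,0)=45560 g(18,2)=42942 g(18,4)=31671 g(18,6)=18546 g(18,8)=8567 g(18,10)=3060 g(18,12)=816 g(18,14)=153 g(18,16)=18 g(18,18)=1
t=19: g(19,-3)=48450 g(19,-1)=80750 g(19,1)=88502 g(19,3)=74613 g(19,5)=50217 g(19,7)=27113 g(19,9)=11627 g(19,11)=3876 g(19,13)=969 g(19,15)=171 g(19,17)=19 g(19,19)=1
t=20: g(20,-4)=48450 g(20,-2)=129200 g(20,0)=169252 g(20,2)=163115 g(20,4)=124830 g(20,6)=77330 g(20,8)=38740 g(20,10)=15503 g(20,12)=4845 g(20,14)=1140 g(20,16)=190 g(20,18)=20 g(20,20)=1
t=21: g(21,-3)=177650 g(21,-1)=298452 g(21,1)=332367 g(21,3)=287945 g(21,5)=202160 g(21,7)=116070 g(21,9)=54243 g(21,11)=20348 g(21,13)=5985 g(21,15)=1330 g(21,17)=210 g(21,19)=21 g(21,21)=1
t=22: g(22,-4)=177650 g(22,-2)=476102 g(22,0)=630819 g(22,2)=620312 g(22,4)=490105 g(22,6)=318230 g(22,8)=170313 g(22,10)=74591 g(22,12)=26333 g(22,14)=7315 g(22,16)=1540 g(22,18)=231 g(22,20)=22 g(22,22)=1
t=23: g(23,-3)=653752 g(23,-1)=1106921 g(23,1)=1251131 g(23,3)=1110417 g(23,5)=808335 g(23,7)=488543 g(23,9)=244904 g(23,11)=100924 g(23,13)=33648 g(23,15)=8855 g(23,17)=1771 g(23,19)=253 g(23,21)=23 g(23,23)=1
t=24: g(24,-4)=653752 g(24,-2)=1760673 g(24,0)=2358052 g(24,2)=2361548 g(24,4)=1918752 g(24,6)=1296878 g(24,8)=733447 g(24,10)=345828 g(24,12)=134572 g(24,14)=42503 g(24,16)=10626 g(24,18)=2024 g(24,20)=276 g(24,22)=24 g(24,24)=1
Paths never hitting -5: Σ_s g(24,s) = 11618956
Paths hitting -5: 2^24 - 11618956 = 5158260
P = 5158260/16777216 = 1289565/4194304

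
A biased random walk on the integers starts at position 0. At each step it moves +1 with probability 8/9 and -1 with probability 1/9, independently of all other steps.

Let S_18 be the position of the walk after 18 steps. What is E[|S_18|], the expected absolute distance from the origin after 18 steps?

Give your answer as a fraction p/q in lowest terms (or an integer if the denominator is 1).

Answer: 233480936419572866/16677181699666569

Derivation:
S_18 takes values m ≡ 0 (mod 2) with |m| ≤ 18; P(S_18=m) = C(18,(18+m)/2) · (8/9)^((18+m)/2) · (1/9)^((18-m)/2).
Distribution: P(S=-18)=1/150094635296999121, P(S=-16)=16/16677181699666569, P(S=-14)=1088/16677181699666569, P(S=-12)=139264/50031545098999707, P(S=-10)=1392640/16677181699666569, P(S=-8)=31195136/16677181699666569, P(S=-6)=1622147072/50031545098999707, P(S=-4)=7415529472/16677181699666569, P(S=-2)=81570824192/16677181699666569, P(S=0)=6525665935360/150094635296999121, P(S=2)=5220532748288/16677181699666569, P(S=4)=30374008717312/16677181699666569, P(S=6)=425236122042368/50031545098999707, P(S=8)=523367534821376/16677181699666569, P(S=10)=1495335813775360/16677181699666569, P(S=12)=9570149208162304/50031545098999707, P(S=14)=4785074604081152/16677181699666569, P(S=16)=4503599627370496/16677181699666569, P(S=18)=18014398509481984/150094635296999121
E[|S_18|] = Σ_m |m|·P(S_18=m) = 233480936419572866/16677181699666569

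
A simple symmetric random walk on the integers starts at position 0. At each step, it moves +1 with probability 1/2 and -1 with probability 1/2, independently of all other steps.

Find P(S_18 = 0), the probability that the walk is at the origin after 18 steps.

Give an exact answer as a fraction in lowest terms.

Answer: 12155/65536

Derivation:
To return to 0 after 18 steps: need exactly 9 steps of +1 and 9 of -1.
Favorable paths: C(18,9) = 48620
Total paths: 2^18 = 262144
P = 48620/262144 = 12155/65536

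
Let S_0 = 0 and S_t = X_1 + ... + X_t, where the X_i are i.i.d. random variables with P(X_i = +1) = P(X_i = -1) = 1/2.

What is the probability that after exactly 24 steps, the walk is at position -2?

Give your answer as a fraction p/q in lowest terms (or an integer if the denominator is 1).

To reach position -2 after 24 steps: need 11 steps of +1 and 13 of -1.
Favorable paths: C(24,11) = 2496144
Total paths: 2^24 = 16777216
P = 2496144/16777216 = 156009/1048576

Answer: 156009/1048576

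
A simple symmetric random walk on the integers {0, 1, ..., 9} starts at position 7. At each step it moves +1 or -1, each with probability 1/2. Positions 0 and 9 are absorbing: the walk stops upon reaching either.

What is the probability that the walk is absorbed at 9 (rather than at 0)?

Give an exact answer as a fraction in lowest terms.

Answer: 7/9

Derivation:
Symmetric walk (p = 1/2): the harmonic-function argument gives P(hit 9 before 0 | start at 7) = a/N.
P = 7/9 = 7/9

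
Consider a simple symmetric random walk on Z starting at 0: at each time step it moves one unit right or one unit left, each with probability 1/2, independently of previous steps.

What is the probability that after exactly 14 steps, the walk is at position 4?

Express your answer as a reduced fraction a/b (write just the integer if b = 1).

Answer: 1001/8192

Derivation:
To reach position 4 after 14 steps: need 9 steps of +1 and 5 of -1.
Favorable paths: C(14,9) = 2002
Total paths: 2^14 = 16384
P = 2002/16384 = 1001/8192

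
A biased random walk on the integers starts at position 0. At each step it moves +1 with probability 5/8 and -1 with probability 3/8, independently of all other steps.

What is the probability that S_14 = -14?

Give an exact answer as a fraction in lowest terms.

To reach position -14 after 14 steps: need 0 steps of +1 and 14 steps of -1.
Number of such sequences: C(14,0) = 1
Each has probability (5/8)^0 · (3/8)^14 = 4782969/4398046511104
P = 1 · 4782969/4398046511104 = 4782969/4398046511104

Answer: 4782969/4398046511104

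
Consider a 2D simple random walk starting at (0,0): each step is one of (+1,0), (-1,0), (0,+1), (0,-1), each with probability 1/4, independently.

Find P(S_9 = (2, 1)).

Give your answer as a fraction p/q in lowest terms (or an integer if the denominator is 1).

Answer: 1323/32768

Derivation:
Let h be the number of horizontal steps (so 9-h are vertical). To end at (2,1) need (h+2)/2 right-steps and ((9-h)+1)/2 up-steps.
Sum over h with 2 ≤ h ≤ 8, h ≡ 0 (mod 2), 9-h ≡ 1 (mod 2):
h=2: C(9,2)·C(2,2)·C(7,4) = 36·1·35 = 1260
h=4: C(9,4)·C(4,3)·C(5,3) = 126·4·10 = 5040
h=6: C(9,6)·C(6,4)·C(3,2) = 84·15·3 = 3780
h=8: C(9,8)·C(8,5)·C(1,1) = 9·56·1 = 504
Total favorable: 10584
Total paths: 4^9 = 262144
P = 10584/262144 = 1323/32768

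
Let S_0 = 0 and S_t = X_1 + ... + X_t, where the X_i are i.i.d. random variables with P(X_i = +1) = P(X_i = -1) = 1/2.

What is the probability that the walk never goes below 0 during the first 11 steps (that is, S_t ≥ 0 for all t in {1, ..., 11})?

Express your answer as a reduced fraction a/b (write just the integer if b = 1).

Let f(t,s) = #length-t paths at position s with S_1..S_t all ≥ 0.
f(t,s) = f(t-1,s-1) + f(t-1,s+1) for s ≥ 0; f(t,s) = 0 for s < 0.
t=0: f(0,0)=1
t=1: f(1,1)=1
t=2: f(2,0)=1 f(2,2)=1
t=3: f(3,1)=2 f(3,3)=1
t=4: f(4,0)=2 f(4,2)=3 f(4,4)=1
t=5: f(5,1)=5 f(5,3)=4 f(5,5)=1
t=6: f(6,0)=5 f(6,2)=9 f(6,4)=5 f(6,6)=1
t=7: f(7,1)=14 f(7,3)=14 f(7,5)=6 f(7,7)=1
t=8: f(8,0)=14 f(8,2)=28 f(8,4)=20 f(8,6)=7 f(8,8)=1
t=9: f(9,1)=42 f(9,3)=48 f(9,5)=27 f(9,7)=8 f(9,9)=1
t=10: f(10,0)=42 f(10,2)=90 f(10,4)=75 f(10,6)=35 f(10,8)=9 f(10,10)=1
t=11: f(11,1)=132 f(11,3)=165 f(11,5)=110 f(11,7)=44 f(11,9)=10 f(11,11)=1
Σ_s f(11,s) = 462
P = 462/2048 = 231/1024

Answer: 231/1024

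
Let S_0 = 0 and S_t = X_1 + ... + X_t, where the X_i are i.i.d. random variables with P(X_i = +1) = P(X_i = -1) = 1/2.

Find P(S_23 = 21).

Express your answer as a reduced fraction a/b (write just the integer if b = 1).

To reach position 21 after 23 steps: need 22 steps of +1 and 1 of -1.
Favorable paths: C(23,22) = 23
Total paths: 2^23 = 8388608
P = 23/8388608 = 23/8388608

Answer: 23/8388608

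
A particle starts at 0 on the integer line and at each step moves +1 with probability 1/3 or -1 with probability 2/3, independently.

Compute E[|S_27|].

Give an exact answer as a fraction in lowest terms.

S_27 takes values m ≡ 1 (mod 2) with |m| ≤ 27; P(S_27=m) = C(27,(27+m)/2) · (1/3)^((27+m)/2) · (2/3)^((27-m)/2).
Distribution: P(S=-27)=134217728/7625597484987, P(S=-25)=67108864/282429536481, P(S=-23)=436207616/282429536481, P(S=-21)=5452595200/847288609443, P(S=-19)=5452595200/282429536481, P(S=-17)=12540968960/282429536481, P(S=-15)=68975329280/847288609443, P(S=-13)=34487664640/282429536481, P(S=-11)=43109580800/282429536481, P(S=-9)=409541017600/2541865828329, P(S=-7)=40954101760/282429536481, P(S=-5)=31646351360/282429536481, P(S=-3)=63292702720/847288609443, P(S=-1)=12171673600/282429536481, P(S=1)=6085836800/282429536481, P(S=3)=7911587840/847288609443, P(S=5)=988948480/282429536481, P(S=7)=319953920/282429536481, P(S=9)=799884800/2541865828329, P(S=11)=21049600/282429536481, P(S=13)=4209920/282429536481, P(S=15)=2104960/847288609443, P(S=17)=95680/282429536481, P(S=19)=10400/282429536481, P(S=21)=2600/847288609443, P(S=23)=52/282429536481, P(S=25)=2/282429536481, P(S=27)=1/7625597484987
E[|S_27|] = Σ_m |m|·P(S_27=m) = 862142190941/94143178827

Answer: 862142190941/94143178827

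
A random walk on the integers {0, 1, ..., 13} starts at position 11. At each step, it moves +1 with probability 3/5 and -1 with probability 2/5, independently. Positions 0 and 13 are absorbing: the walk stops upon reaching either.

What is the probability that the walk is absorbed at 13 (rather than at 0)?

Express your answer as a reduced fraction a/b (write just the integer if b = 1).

Answer: 1575891/1586131

Derivation:
Biased walk: p = 3/5, q = 2/5, r = q/p = 2/3
Gambler's ruin: P(hit 13 before 0 | start at 11) = (1 - r^a)/(1 - r^N)
r^11 = 2048/177147; r^13 = 8192/1594323
P = (1 - 2048/177147) / (1 - 8192/1594323) = 175099/177147 / 1586131/1594323 = 1575891/1586131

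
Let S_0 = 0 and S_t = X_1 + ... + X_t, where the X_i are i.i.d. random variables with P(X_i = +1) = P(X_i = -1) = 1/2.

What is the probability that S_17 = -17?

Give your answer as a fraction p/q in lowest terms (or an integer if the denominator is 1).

Answer: 1/131072

Derivation:
To reach position -17 after 17 steps: need 0 steps of +1 and 17 of -1.
Favorable paths: C(17,0) = 1
Total paths: 2^17 = 131072
P = 1/131072 = 1/131072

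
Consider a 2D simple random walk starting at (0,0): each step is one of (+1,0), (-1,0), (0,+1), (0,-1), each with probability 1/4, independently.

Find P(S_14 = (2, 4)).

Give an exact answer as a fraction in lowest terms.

Answer: 3006003/268435456

Derivation:
Let h be the number of horizontal steps (so 14-h are vertical). To end at (2,4) need (h+2)/2 right-steps and ((14-h)+4)/2 up-steps.
Sum over h with 2 ≤ h ≤ 10, h ≡ 0 (mod 2), 14-h ≡ 0 (mod 2):
h=2: C(14,2)·C(2,2)·C(12,8) = 91·1·495 = 45045
h=4: C(14,4)·C(4,3)·C(10,7) = 1001·4·120 = 480480
h=6: C(14,6)·C(6,4)·C(8,6) = 3003·15·28 = 1261260
h=8: C(14,8)·C(8,5)·C(6,5) = 3003·56·6 = 1009008
h=10: C(14,10)·C(10,6)·C(4,4) = 1001·210·1 = 210210
Total favorable: 3006003
Total paths: 4^14 = 268435456
P = 3006003/268435456 = 3006003/268435456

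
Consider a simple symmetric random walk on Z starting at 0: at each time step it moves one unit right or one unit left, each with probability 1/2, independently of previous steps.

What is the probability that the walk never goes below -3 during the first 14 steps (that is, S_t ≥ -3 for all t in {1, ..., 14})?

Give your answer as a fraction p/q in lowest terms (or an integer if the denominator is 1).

Answer: 715/1024

Derivation:
Let f(t,s) = #length-t paths at position s with S_1..S_t all ≥ -3.
f(t,s) = f(t-1,s-1) + f(t-1,s+1) for s ≥ -3; f(t,s) = 0 for s < -3.
t=0: f(0,0)=1
t=1: f(1,-1)=1 f(1,1)=1
t=2: f(2,-2)=1 f(2,0)=2 f(2,2)=1
t=3: f(3,-3)=1 f(3,-1)=3 f(3,1)=3 f(3,3)=1
t=4: f(4,-2)=4 f(4,0)=6 f(4,2)=4 f(4,4)=1
t=5: f(5,-3)=4 f(5,-1)=10 f(5,1)=10 f(5,3)=5 f(5,5)=1
t=6: f(6,-2)=14 f(6,0)=20 f(6,2)=15 f(6,4)=6 f(6,6)=1
t=7: f(7,-3)=14 f(7,-1)=34 f(7,1)=35 f(7,3)=21 f(7,5)=7 f(7,7)=1
t=8: f(8,-2)=48 f(8,0)=69 f(8,2)=56 f(8,4)=28 f(8,6)=8 f(8,8)=1
t=9: f(9,-3)=48 f(9,-1)=117 f(9,1)=125 f(9,3)=84 f(9,5)=36 f(9,7)=9 f(9,9)=1
t=10: f(10,-2)=165 f(10,0)=242 f(10,2)=209 f(10,4)=120 f(10,6)=45 f(10,8)=10 f(10,10)=1
t=11: f(11,-3)=165 f(11,-1)=407 f(11,1)=451 f(11,3)=329 f(11,5)=165 f(11,7)=55 f(11,9)=11 f(11,11)=1
t=12: f(12,-2)=572 f(12,0)=858 f(12,2)=780 f(12,4)=494 f(12,6)=220 f(12,8)=66 f(12,10)=12 f(12,12)=1
t=13: f(13,-3)=572 f(13,-1)=1430 f(13,1)=1638 f(13,3)=1274 f(13,5)=714 f(13,7)=286 f(13,9)=78 f(13,11)=13 f(13,13)=1
t=14: f(14,-2)=2002 f(14,0)=3068 f(14,2)=2912 f(14,4)=1988 f(14,6)=1000 f(14,8)=364 f(14,10)=91 f(14,12)=14 f(14,14)=1
Σ_s f(14,s) = 11440
P = 11440/16384 = 715/1024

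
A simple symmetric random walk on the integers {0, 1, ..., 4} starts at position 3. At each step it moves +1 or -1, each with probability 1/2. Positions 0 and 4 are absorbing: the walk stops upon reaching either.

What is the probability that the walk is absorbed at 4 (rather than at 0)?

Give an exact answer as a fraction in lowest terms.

Symmetric walk (p = 1/2): the harmonic-function argument gives P(hit 4 before 0 | start at 3) = a/N.
P = 3/4 = 3/4

Answer: 3/4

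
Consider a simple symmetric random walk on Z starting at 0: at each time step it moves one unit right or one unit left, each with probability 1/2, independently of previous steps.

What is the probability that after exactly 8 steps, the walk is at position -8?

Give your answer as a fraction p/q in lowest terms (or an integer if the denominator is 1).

To reach position -8 after 8 steps: need 0 steps of +1 and 8 of -1.
Favorable paths: C(8,0) = 1
Total paths: 2^8 = 256
P = 1/256 = 1/256

Answer: 1/256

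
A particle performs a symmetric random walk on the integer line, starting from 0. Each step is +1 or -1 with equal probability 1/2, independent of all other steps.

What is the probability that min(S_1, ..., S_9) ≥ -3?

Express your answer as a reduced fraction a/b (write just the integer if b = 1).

Let f(t,s) = #length-t paths at position s with S_1..S_t all ≥ -3.
f(t,s) = f(t-1,s-1) + f(t-1,s+1) for s ≥ -3; f(t,s) = 0 for s < -3.
t=0: f(0,0)=1
t=1: f(1,-1)=1 f(1,1)=1
t=2: f(2,-2)=1 f(2,0)=2 f(2,2)=1
t=3: f(3,-3)=1 f(3,-1)=3 f(3,1)=3 f(3,3)=1
t=4: f(4,-2)=4 f(4,0)=6 f(4,2)=4 f(4,4)=1
t=5: f(5,-3)=4 f(5,-1)=10 f(5,1)=10 f(5,3)=5 f(5,5)=1
t=6: f(6,-2)=14 f(6,0)=20 f(6,2)=15 f(6,4)=6 f(6,6)=1
t=7: f(7,-3)=14 f(7,-1)=34 f(7,1)=35 f(7,3)=21 f(7,5)=7 f(7,7)=1
t=8: f(8,-2)=48 f(8,0)=69 f(8,2)=56 f(8,4)=28 f(8,6)=8 f(8,8)=1
t=9: f(9,-3)=48 f(9,-1)=117 f(9,1)=125 f(9,3)=84 f(9,5)=36 f(9,7)=9 f(9,9)=1
Σ_s f(9,s) = 420
P = 420/512 = 105/128

Answer: 105/128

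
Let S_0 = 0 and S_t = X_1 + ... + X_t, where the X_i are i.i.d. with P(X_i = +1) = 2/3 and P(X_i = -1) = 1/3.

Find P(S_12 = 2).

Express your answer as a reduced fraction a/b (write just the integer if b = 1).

To reach position 2 after 12 steps: need 7 steps of +1 and 5 steps of -1.
Number of such sequences: C(12,7) = 792
Each has probability (2/3)^7 · (1/3)^5 = 128/531441
P = 792 · 128/531441 = 11264/59049

Answer: 11264/59049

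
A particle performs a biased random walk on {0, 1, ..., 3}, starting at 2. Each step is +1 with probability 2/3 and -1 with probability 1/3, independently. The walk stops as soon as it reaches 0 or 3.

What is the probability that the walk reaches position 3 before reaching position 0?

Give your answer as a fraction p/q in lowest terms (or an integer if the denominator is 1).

Answer: 6/7

Derivation:
Biased walk: p = 2/3, q = 1/3, r = q/p = 1/2
Gambler's ruin: P(hit 3 before 0 | start at 2) = (1 - r^a)/(1 - r^N)
r^2 = 1/4; r^3 = 1/8
P = (1 - 1/4) / (1 - 1/8) = 3/4 / 7/8 = 6/7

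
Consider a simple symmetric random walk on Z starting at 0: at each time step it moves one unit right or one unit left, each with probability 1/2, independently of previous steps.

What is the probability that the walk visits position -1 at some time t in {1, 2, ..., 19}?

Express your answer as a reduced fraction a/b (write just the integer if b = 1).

Count via complement. Let g(t,s) = #length-t paths at position s with S_1..S_t all ≠ -1.
g(t,s) = g(t-1,s-1) + g(t-1,s+1) for s ≠ -1; g(t,-1) = 0.
t=0: g(0,0)=1
t=1: g(1,1)=1
t=2: g(2,0)=1 g(2,2)=1
t=3: g(3,1)=2 g(3,3)=1
t=4: g(4,0)=2 g(4,2)=3 g(4,4)=1
t=5: g(5,1)=5 g(5,3)=4 g(5,5)=1
t=6: g(6,0)=5 g(6,2)=9 g(6,4)=5 g(6,6)=1
t=7: g(7,1)=14 g(7,3)=14 g(7,5)=6 g(7,7)=1
t=8: g(8,0)=14 g(8,2)=28 g(8,4)=20 g(8,6)=7 g(8,8)=1
t=9: g(9,1)=42 g(9,3)=48 g(9,5)=27 g(9,7)=8 g(9,9)=1
t=10: g(10,0)=42 g(10,2)=90 g(10,4)=75 g(10,6)=35 g(10,8)=9 g(10,10)=1
t=11: g(11,1)=132 g(11,3)=165 g(11,5)=110 g(11,7)=44 g(11,9)=10 g(11,11)=1
t=12: g(12,0)=132 g(12,2)=297 g(12,4)=275 g(12,6)=154 g(12,8)=54 g(12,10)=11 g(12,12)=1
t=13: g(13,1)=429 g(13,3)=572 g(13,5)=429 g(13,7)=208 g(13,9)=65 g(13,11)=12 g(13,13)=1
t=14: g(14,0)=429 g(14,2)=1001 g(14,4)=1001 g(14,6)=637 g(14,8)=273 g(14,10)=77 g(14,12)=13 g(14,14)=1
t=15: g(15,1)=1430 g(15,3)=2002 g(15,5)=1638 g(15,7)=910 g(15,9)=350 g(15,11)=90 g(15,13)=14 g(15,15)=1
t=16: g(16,0)=1430 g(16,2)=3432 g(16,4)=3640 g(16,6)=2548 g(16,8)=1260 g(16,10)=440 g(16,12)=104 g(16,14)=15 g(16,16)=1
t=17: g(17,1)=4862 g(17,3)=7072 g(17,5)=6188 g(17,7)=3808 g(17,9)=1700 g(17,11)=544 g(17,13)=119 g(17,15)=16 g(17,17)=1
t=18: g(18,0)=4862 g(18,2)=11934 g(18,4)=13260 g(18,6)=9996 g(18,8)=5508 g(18,10)=2244 g(18,12)=663 g(18,14)=135 g(18,16)=17 g(18,18)=1
t=19: g(19,1)=16796 g(19,3)=25194 g(19,5)=23256 g(19,7)=15504 g(19,9)=7752 g(19,11)=2907 g(19,13)=798 g(19,15)=152 g(19,17)=18 g(19,19)=1
Paths never hitting -1: Σ_s g(19,s) = 92378
Paths hitting -1: 2^19 - 92378 = 431910
P = 431910/524288 = 215955/262144

Answer: 215955/262144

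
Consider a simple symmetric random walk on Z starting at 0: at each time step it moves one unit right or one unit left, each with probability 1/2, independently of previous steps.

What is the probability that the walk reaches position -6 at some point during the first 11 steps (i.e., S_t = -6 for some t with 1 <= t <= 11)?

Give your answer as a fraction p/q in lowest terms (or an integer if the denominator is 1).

Answer: 67/1024

Derivation:
Count via complement. Let g(t,s) = #length-t paths at position s with S_1..S_t all ≠ -6.
g(t,s) = g(t-1,s-1) + g(t-1,s+1) for s ≠ -6; g(t,-6) = 0.
t=0: g(0,0)=1
t=1: g(1,-1)=1 g(1,1)=1
t=2: g(2,-2)=1 g(2,0)=2 g(2,2)=1
t=3: g(3,-3)=1 g(3,-1)=3 g(3,1)=3 g(3,3)=1
t=4: g(4,-4)=1 g(4,-2)=4 g(4,0)=6 g(4,2)=4 g(4,4)=1
t=5: g(5,-5)=1 g(5,-3)=5 g(5,-1)=10 g(5,1)=10 g(5,3)=5 g(5,5)=1
t=6: g(6,-4)=6 g(6,-2)=15 g(6,0)=20 g(6,2)=15 g(6,4)=6 g(6,6)=1
t=7: g(7,-5)=6 g(7,-3)=21 g(7,-1)=35 g(7,1)=35 g(7,3)=21 g(7,5)=7 g(7,7)=1
t=8: g(8,-4)=27 g(8,-2)=56 g(8,0)=70 g(8,2)=56 g(8,4)=28 g(8,6)=8 g(8,8)=1
t=9: g(9,-5)=27 g(9,-3)=83 g(9,-1)=126 g(9,1)=126 g(9,3)=84 g(9,5)=36 g(9,7)=9 g(9,9)=1
t=10: g(10,-4)=110 g(10,-2)=209 g(10,0)=252 g(10,2)=210 g(10,4)=120 g(10,6)=45 g(10,8)=10 g(10,10)=1
t=11: g(11,-5)=110 g(11,-3)=319 g(11,-1)=461 g(11,1)=462 g(11,3)=330 g(11,5)=165 g(11,7)=55 g(11,9)=11 g(11,11)=1
Paths never hitting -6: Σ_s g(11,s) = 1914
Paths hitting -6: 2^11 - 1914 = 134
P = 134/2048 = 67/1024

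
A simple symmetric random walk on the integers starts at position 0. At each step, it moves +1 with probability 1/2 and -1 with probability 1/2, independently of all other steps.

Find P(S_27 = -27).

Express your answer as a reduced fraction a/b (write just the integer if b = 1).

To reach position -27 after 27 steps: need 0 steps of +1 and 27 of -1.
Favorable paths: C(27,0) = 1
Total paths: 2^27 = 134217728
P = 1/134217728 = 1/134217728

Answer: 1/134217728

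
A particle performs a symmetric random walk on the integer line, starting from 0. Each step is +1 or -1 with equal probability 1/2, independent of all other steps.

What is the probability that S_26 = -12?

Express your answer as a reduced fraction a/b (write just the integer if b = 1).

To reach position -12 after 26 steps: need 7 steps of +1 and 19 of -1.
Favorable paths: C(26,7) = 657800
Total paths: 2^26 = 67108864
P = 657800/67108864 = 82225/8388608

Answer: 82225/8388608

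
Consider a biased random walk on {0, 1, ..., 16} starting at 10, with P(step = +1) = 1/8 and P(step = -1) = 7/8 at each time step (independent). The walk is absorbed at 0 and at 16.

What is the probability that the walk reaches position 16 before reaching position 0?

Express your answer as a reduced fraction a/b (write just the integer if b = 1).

Answer: 5884901/692352720200

Derivation:
Biased walk: p = 1/8, q = 7/8, r = q/p = 7
Gambler's ruin: P(hit 16 before 0 | start at 10) = (1 - r^a)/(1 - r^N)
r^10 = 282475249; r^16 = 33232930569601
P = (1 - 282475249) / (1 - 33232930569601) = -282475248 / -33232930569600 = 5884901/692352720200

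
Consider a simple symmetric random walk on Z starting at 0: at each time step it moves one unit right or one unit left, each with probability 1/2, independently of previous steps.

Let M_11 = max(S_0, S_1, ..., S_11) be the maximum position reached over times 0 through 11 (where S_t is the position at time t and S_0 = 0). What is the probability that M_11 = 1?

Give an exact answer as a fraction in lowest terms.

Let M_11 = max(S_0,...,S_11). Use the reflection principle: for j ≥ 1, #{paths with M_11 ≥ j} = #{S_11 ≥ j} + #{S_11 ≥ j+1}.
By reflection, #{M_11 ≥ 1} = #{S_11 ≥ 1} + #{S_11 ≥ 2} = 1024 + 562 = 1586.
#{M_11 ≥ 2} = #{S_11 ≥ 2} + #{S_11 ≥ 3} = 562 + 562 = 1124.
#{M_11 = 1} = 1586 - 1124 = 462.
P(M_11 = 1) = 462/2048 = 231/1024

Answer: 231/1024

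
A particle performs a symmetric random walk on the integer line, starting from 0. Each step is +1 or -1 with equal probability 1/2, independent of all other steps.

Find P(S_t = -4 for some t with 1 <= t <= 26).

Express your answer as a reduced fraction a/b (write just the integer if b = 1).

Count via complement. Let g(t,s) = #length-t paths at position s with S_1..S_t all ≠ -4.
g(t,s) = g(t-1,s-1) + g(t-1,s+1) for s ≠ -4; g(t,-4) = 0.
t=0: g(0,0)=1
t=1: g(1,-1)=1 g(1,1)=1
t=2: g(2,-2)=1 g(2,0)=2 g(2,2)=1
t=3: g(3,-3)=1 g(3,-1)=3 g(3,1)=3 g(3,3)=1
t=4: g(4,-2)=4 g(4,0)=6 g(4,2)=4 g(4,4)=1
t=5: g(5,-3)=4 g(5,-1)=10 g(5,1)=10 g(5,3)=5 g(5,5)=1
t=6: g(6,-2)=14 g(6,0)=20 g(6,2)=15 g(6,4)=6 g(6,6)=1
t=7: g(7,-3)=14 g(7,-1)=34 g(7,1)=35 g(7,3)=21 g(7,5)=7 g(7,7)=1
t=8: g(8,-2)=48 g(8,0)=69 g(8,2)=56 g(8,4)=28 g(8,6)=8 g(8,8)=1
t=9: g(9,-3)=48 g(9,-1)=117 g(9,1)=125 g(9,3)=84 g(9,5)=36 g(9,7)=9 g(9,9)=1
t=10: g(10,-2)=165 g(10,0)=242 g(10,2)=209 g(10,4)=120 g(10,6)=45 g(10,8)=10 g(10,10)=1
t=11: g(11,-3)=165 g(11,-1)=407 g(11,1)=451 g(11,3)=329 g(11,5)=165 g(11,7)=55 g(11,9)=11 g(11,11)=1
t=12: g(12,-2)=572 g(12,0)=858 g(12,2)=780 g(12,4)=494 g(12,6)=220 g(12,8)=66 g(12,10)=12 g(12,12)=1
t=13: g(13,-3)=572 g(13,-1)=1430 g(13,1)=1638 g(13,3)=1274 g(13,5)=714 g(13,7)=286 g(13,9)=78 g(13,11)=13 g(13,13)=1
t=14: g(14,-2)=2002 g(14,0)=3068 g(14,2)=2912 g(14,4)=1988 g(14,6)=1000 g(14,8)=364 g(14,10)=91 g(14,12)=14 g(14,14)=1
t=15: g(15,-3)=2002 g(15,-1)=5070 g(15,1)=5980 g(15,3)=4900 g(15,5)=2988 g(15,7)=1364 g(15,9)=455 g(15,11)=105 g(15,13)=15 g(15,15)=1
t=16: g(16,-2)=7072 g(16,0)=11050 g(16,2)=10880 g(16,4)=7888 g(16,6)=4352 g(16,8)=1819 g(16,10)=560 g(16,12)=120 g(16,14)=16 g(16,16)=1
t=17: g(17,-3)=7072 g(17,-1)=18122 g(17,1)=21930 g(17,3)=18768 g(17,5)=12240 g(17,7)=6171 g(17,9)=2379 g(17,11)=680 g(17,13)=136 g(17,15)=17 g(17,17)=1
t=18: g(18,-2)=25194 g(18,0)=40052 g(18,2)=40698 g(18,4)=31008 g(18,6)=18411 g(18,8)=8550 g(18,10)=3059 g(18,12)=816 g(18,14)=153 g(18,16)=18 g(18,18)=1
t=19: g(19,-3)=25194 g(19,-1)=65246 g(19,1)=80750 g(19,3)=71706 g(19,5)=49419 g(19,7)=26961 g(19,9)=11609 g(19,11)=3875 g(19,13)=969 g(19,15)=171 g(19,17)=19 g(19,19)=1
t=20: g(20,-2)=90440 g(20,0)=145996 g(20,2)=152456 g(20,4)=121125 g(20,6)=76380 g(20,8)=38570 g(20,10)=15484 g(20,12)=4844 g(20,14)=1140 g(20,16)=190 g(20,18)=20 g(20,20)=1
t=21: g(21,-3)=90440 g(21,-1)=236436 g(21,1)=298452 g(21,3)=273581 g(21,5)=197505 g(21,7)=114950 g(21,9)=54054 g(21,11)=20328 g(21,13)=5984 g(21,15)=1330 g(21,17)=210 g(21,19)=21 g(21,21)=1
t=22: g(22,-2)=326876 g(22,0)=534888 g(22,2)=572033 g(22,4)=471086 g(22,6)=312455 g(22,8)=169004 g(22,10)=74382 g(22,12)=26312 g(22,14)=7314 g(22,16)=1540 g(22,18)=231 g(22,20)=22 g(22,22)=1
t=23: g(23,-3)=326876 g(23,-1)=861764 g(23,1)=1106921 g(23,3)=1043119 g(23,5)=783541 g(23,7)=481459 g(23,9)=243386 g(23,11)=100694 g(23,13)=33626 g(23,15)=8854 g(23,17)=1771 g(23,19)=253 g(23,21)=23 g(23,23)=1
t=24: g(24,-2)=1188640 g(24,0)=1968685 g(24,2)=2150040 g(24,4)=1826660 g(24,6)=1265000 g(24,8)=724845 g(24,10)=344080 g(24,12)=134320 g(24,14)=42480 g(24,16)=10625 g(24,18)=2024 g(24,20)=276 g(24,22)=24 g(24,24)=1
t=25: g(25,-3)=1188640 g(25,-1)=3157325 g(25,1)=4118725 g(25,3)=3976700 g(25,5)=3091660 g(25,7)=1989845 g(25,9)=1068925 g(25,11)=478400 g(25,13)=176800 g(25,15)=53105 g(25,17)=12649 g(25,19)=2300 g(25,21)=300 g(25,23)=25 g(25,25)=1
t=26: g(26,-2)=4345965 g(26,0)=7276050 g(26,2)=8095425 g(26,4)=7068360 g(26,6)=5081505 g(26,8)=3058770 g(26,10)=1547325 g(26,12)=655200 g(26,14)=229905 g(26,16)=65754 g(26,18)=14949 g(26,20)=2600 g(26,22)=325 g(26,24)=26 g(26,26)=1
Paths never hitting -4: Σ_s g(26,s) = 37442160
Paths hitting -4: 2^26 - 37442160 = 29666704
P = 29666704/67108864 = 1854169/4194304

Answer: 1854169/4194304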